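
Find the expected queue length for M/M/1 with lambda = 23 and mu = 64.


rho = 23/64; Lq = rho^2/(1-rho) = 0.2

0.2


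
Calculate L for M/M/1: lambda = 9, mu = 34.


rho = 9/34; L = rho/(1-rho) = 0.36

0.36


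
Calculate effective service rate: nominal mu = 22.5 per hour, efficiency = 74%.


Effective rate = mu * efficiency = 22.5 * 0.74 = 16.65 per hour

16.65 per hour


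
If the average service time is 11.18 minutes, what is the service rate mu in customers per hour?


mu = 60 / avg_service_time = 60 / 11.18 = 5.37 per hour

5.37 per hour


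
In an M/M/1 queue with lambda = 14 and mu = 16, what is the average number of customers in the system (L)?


rho = 14/16; L = rho/(1-rho) = 7.0

7.0


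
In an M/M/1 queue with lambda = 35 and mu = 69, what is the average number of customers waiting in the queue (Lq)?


rho = 35/69; Lq = rho^2/(1-rho) = 0.52

0.52


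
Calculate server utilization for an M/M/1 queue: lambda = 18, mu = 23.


rho = lambda/mu = 18/23 = 0.7826

0.7826


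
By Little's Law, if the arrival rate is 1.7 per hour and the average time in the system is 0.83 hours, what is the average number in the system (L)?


L = lambda * W = 1.7 * 0.83 = 1.41

1.41


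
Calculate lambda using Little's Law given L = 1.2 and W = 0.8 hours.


lambda = L / W = 1.2 / 0.8 = 1.5 per hour

1.5 per hour


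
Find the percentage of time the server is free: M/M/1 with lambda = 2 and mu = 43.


Idle fraction = (1 - rho) * 100 = (1 - 2/43) * 100 = 95.3%

95.3%


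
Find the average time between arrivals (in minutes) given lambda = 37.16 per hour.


Mean interarrival time = 60/lambda = 60/37.16 = 1.61 minutes

1.61 minutes


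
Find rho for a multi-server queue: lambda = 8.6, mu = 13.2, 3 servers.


rho = lambda / (c * mu) = 8.6 / (3 * 13.2) = 0.2172

0.2172


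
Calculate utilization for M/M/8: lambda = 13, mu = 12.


rho = lambda/(c*mu) = 13/(8*12) = 0.1354

0.1354


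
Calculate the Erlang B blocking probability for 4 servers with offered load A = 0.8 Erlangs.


B(N,A) = (A^N/N!) / sum(A^k/k!, k=0..N) with N=4, A=0.8 = 0.0077

0.0077


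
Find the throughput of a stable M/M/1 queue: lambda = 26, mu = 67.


For a stable queue (lambda < mu), throughput = lambda = 26 per hour

26 per hour


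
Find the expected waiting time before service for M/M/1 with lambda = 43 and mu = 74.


rho = 43/74; Wq = rho/(mu - lambda) = 0.0187 hours

0.0187 hours


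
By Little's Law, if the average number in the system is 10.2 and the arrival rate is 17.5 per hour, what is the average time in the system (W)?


W = L / lambda = 10.2 / 17.5 = 0.5829 hours

0.5829 hours


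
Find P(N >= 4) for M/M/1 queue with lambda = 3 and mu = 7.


P(N >= 4) = rho^4 = (3/7)^4 = 0.0337

0.0337


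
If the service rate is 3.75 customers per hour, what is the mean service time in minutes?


Mean service time = 60/mu = 60/3.75 = 16.0 minutes

16.0 minutes


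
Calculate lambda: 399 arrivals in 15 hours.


lambda = total arrivals / time = 399 / 15 = 26.6 per hour

26.6 per hour


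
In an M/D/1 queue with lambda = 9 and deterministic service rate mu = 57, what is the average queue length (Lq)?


M/D/1: Lq = rho^2 / (2*(1-rho)) where rho = 9/57; Lq = 0.01

0.01


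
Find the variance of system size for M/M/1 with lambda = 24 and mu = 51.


rho = 24/51; Var(N) = rho/(1-rho)^2 = 1.68

1.68


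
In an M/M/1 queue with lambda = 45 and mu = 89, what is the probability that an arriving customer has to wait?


P(wait) = rho = lambda/mu = 45/89 = 0.5056

0.5056


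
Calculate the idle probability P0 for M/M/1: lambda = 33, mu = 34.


P0 = 1 - rho = 1 - 33/34 = 0.0294

0.0294


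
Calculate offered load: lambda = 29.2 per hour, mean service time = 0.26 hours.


Offered load a = lambda * E[S] = 29.2 * 0.26 = 7.59 Erlangs

7.59 Erlangs


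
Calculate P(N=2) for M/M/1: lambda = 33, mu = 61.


rho = 33/61; P(n) = (1-rho)*rho^n = (1-33/61)*(33/61)^2 = 0.1343

0.1343


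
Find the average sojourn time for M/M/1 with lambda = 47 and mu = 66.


W = 1/(mu - lambda) = 1/(66 - 47) = 0.0526 hours

0.0526 hours


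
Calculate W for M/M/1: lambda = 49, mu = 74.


W = 1/(mu - lambda) = 1/(74 - 49) = 0.04 hours

0.04 hours


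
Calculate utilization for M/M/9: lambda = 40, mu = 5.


rho = lambda/(c*mu) = 40/(9*5) = 0.8889

0.8889


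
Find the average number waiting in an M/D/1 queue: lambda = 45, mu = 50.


M/D/1: Lq = rho^2 / (2*(1-rho)) where rho = 45/50; Lq = 4.05

4.05


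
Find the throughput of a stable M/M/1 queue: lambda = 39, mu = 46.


For a stable queue (lambda < mu), throughput = lambda = 39 per hour

39 per hour


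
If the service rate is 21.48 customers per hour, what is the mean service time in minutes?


Mean service time = 60/mu = 60/21.48 = 2.79 minutes

2.79 minutes


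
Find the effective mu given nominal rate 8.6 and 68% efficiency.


Effective rate = mu * efficiency = 8.6 * 0.68 = 5.85 per hour

5.85 per hour


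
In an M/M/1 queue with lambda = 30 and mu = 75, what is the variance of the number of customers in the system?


rho = 30/75; Var(N) = rho/(1-rho)^2 = 1.11

1.11


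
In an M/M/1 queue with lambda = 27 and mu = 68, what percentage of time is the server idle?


Idle fraction = (1 - rho) * 100 = (1 - 27/68) * 100 = 60.3%

60.3%


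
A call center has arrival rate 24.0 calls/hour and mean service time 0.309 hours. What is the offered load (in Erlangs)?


Offered load a = lambda * E[S] = 24.0 * 0.309 = 7.42 Erlangs

7.42 Erlangs


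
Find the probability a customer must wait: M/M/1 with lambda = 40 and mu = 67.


P(wait) = rho = lambda/mu = 40/67 = 0.597

0.597


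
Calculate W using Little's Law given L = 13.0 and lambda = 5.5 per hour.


W = L / lambda = 13.0 / 5.5 = 2.3636 hours

2.3636 hours


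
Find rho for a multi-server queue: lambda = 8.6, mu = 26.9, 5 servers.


rho = lambda / (c * mu) = 8.6 / (5 * 26.9) = 0.0639

0.0639


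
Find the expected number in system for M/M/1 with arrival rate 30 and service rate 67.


rho = 30/67; L = rho/(1-rho) = 0.81

0.81


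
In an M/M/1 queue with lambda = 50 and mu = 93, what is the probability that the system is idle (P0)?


P0 = 1 - rho = 1 - 50/93 = 0.4624

0.4624


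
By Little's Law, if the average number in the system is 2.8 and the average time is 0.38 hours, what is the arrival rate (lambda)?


lambda = L / W = 2.8 / 0.38 = 7.37 per hour

7.37 per hour


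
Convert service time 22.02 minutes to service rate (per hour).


mu = 60 / avg_service_time = 60 / 22.02 = 2.72 per hour

2.72 per hour


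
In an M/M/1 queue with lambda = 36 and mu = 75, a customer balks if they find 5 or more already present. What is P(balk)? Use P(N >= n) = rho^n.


P(N >= 5) = rho^5 = (36/75)^5 = 0.0255

0.0255


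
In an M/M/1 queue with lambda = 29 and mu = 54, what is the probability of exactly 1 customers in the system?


rho = 29/54; P(n) = (1-rho)*rho^n = (1-29/54)*(29/54)^1 = 0.2486

0.2486


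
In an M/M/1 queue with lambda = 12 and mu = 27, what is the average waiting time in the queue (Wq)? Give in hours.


rho = 12/27; Wq = rho/(mu - lambda) = 0.0296 hours

0.0296 hours


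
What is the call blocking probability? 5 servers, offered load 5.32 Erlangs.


B(N,A) = (A^N/N!) / sum(A^k/k!, k=0..N) with N=5, A=5.32 = 0.3103

0.3103


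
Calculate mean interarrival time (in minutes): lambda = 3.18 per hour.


Mean interarrival time = 60/lambda = 60/3.18 = 18.87 minutes

18.87 minutes


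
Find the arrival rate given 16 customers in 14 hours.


lambda = total arrivals / time = 16 / 14 = 1.14 per hour

1.14 per hour


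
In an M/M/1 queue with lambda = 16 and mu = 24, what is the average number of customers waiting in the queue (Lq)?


rho = 16/24; Lq = rho^2/(1-rho) = 1.33

1.33


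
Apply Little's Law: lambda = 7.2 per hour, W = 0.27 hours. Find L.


L = lambda * W = 7.2 * 0.27 = 1.94

1.94


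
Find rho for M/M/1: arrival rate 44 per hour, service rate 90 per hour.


rho = lambda/mu = 44/90 = 0.4889

0.4889


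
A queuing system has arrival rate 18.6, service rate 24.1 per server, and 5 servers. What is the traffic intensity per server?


rho = lambda / (c * mu) = 18.6 / (5 * 24.1) = 0.1544

0.1544


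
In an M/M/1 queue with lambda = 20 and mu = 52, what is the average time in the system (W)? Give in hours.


W = 1/(mu - lambda) = 1/(52 - 20) = 0.0313 hours

0.0313 hours


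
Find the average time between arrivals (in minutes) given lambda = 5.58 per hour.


Mean interarrival time = 60/lambda = 60/5.58 = 10.75 minutes

10.75 minutes


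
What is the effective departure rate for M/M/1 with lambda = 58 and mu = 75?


For a stable queue (lambda < mu), throughput = lambda = 58 per hour

58 per hour


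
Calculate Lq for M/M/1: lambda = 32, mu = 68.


rho = 32/68; Lq = rho^2/(1-rho) = 0.42

0.42


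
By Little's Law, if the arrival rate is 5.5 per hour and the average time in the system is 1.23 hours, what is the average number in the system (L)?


L = lambda * W = 5.5 * 1.23 = 6.77

6.77


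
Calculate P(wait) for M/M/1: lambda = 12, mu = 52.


P(wait) = rho = lambda/mu = 12/52 = 0.2308

0.2308


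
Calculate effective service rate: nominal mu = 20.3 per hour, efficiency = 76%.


Effective rate = mu * efficiency = 20.3 * 0.76 = 15.43 per hour

15.43 per hour


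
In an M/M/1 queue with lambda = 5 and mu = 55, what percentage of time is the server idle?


Idle fraction = (1 - rho) * 100 = (1 - 5/55) * 100 = 90.9%

90.9%


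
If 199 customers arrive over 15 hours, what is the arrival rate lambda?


lambda = total arrivals / time = 199 / 15 = 13.27 per hour

13.27 per hour


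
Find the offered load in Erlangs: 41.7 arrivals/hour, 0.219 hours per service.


Offered load a = lambda * E[S] = 41.7 * 0.219 = 9.13 Erlangs

9.13 Erlangs


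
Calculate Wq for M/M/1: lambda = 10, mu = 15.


rho = 10/15; Wq = rho/(mu - lambda) = 0.1333 hours

0.1333 hours


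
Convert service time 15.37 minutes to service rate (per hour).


mu = 60 / avg_service_time = 60 / 15.37 = 3.9 per hour

3.9 per hour


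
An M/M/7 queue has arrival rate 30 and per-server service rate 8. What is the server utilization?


rho = lambda/(c*mu) = 30/(7*8) = 0.5357

0.5357


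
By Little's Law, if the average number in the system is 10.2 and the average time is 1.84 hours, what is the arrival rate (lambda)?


lambda = L / W = 10.2 / 1.84 = 5.54 per hour

5.54 per hour


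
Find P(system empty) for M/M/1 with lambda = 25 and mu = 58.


P0 = 1 - rho = 1 - 25/58 = 0.569

0.569


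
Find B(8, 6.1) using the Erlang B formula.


B(N,A) = (A^N/N!) / sum(A^k/k!, k=0..N) with N=8, A=6.1 = 0.1274

0.1274


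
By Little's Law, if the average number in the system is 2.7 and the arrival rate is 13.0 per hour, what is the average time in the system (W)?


W = L / lambda = 2.7 / 13.0 = 0.2077 hours

0.2077 hours


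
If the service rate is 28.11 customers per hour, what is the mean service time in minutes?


Mean service time = 60/mu = 60/28.11 = 2.13 minutes

2.13 minutes


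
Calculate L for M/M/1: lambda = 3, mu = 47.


rho = 3/47; L = rho/(1-rho) = 0.07

0.07


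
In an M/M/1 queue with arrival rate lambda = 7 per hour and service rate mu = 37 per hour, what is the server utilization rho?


rho = lambda/mu = 7/37 = 0.1892

0.1892


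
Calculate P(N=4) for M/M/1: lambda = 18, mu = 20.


rho = 18/20; P(n) = (1-rho)*rho^n = (1-18/20)*(18/20)^4 = 0.0656

0.0656


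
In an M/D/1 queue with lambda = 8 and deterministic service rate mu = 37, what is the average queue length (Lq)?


M/D/1: Lq = rho^2 / (2*(1-rho)) where rho = 8/37; Lq = 0.03

0.03


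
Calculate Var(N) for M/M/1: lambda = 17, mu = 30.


rho = 17/30; Var(N) = rho/(1-rho)^2 = 3.02

3.02


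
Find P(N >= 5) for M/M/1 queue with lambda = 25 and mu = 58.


P(N >= 5) = rho^5 = (25/58)^5 = 0.0149

0.0149


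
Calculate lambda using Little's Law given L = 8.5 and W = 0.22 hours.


lambda = L / W = 8.5 / 0.22 = 38.64 per hour

38.64 per hour


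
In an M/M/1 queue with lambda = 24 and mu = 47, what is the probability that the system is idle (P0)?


P0 = 1 - rho = 1 - 24/47 = 0.4894

0.4894


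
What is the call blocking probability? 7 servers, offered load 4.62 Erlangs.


B(N,A) = (A^N/N!) / sum(A^k/k!, k=0..N) with N=7, A=4.62 = 0.0972

0.0972


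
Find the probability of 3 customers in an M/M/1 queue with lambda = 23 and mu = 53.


rho = 23/53; P(n) = (1-rho)*rho^n = (1-23/53)*(23/53)^3 = 0.0463

0.0463


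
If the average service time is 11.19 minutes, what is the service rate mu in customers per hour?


mu = 60 / avg_service_time = 60 / 11.19 = 5.36 per hour

5.36 per hour


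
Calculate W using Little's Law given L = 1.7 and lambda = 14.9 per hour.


W = L / lambda = 1.7 / 14.9 = 0.1141 hours

0.1141 hours


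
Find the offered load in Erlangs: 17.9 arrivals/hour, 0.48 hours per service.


Offered load a = lambda * E[S] = 17.9 * 0.48 = 8.59 Erlangs

8.59 Erlangs


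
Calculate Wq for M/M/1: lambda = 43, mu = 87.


rho = 43/87; Wq = rho/(mu - lambda) = 0.0112 hours

0.0112 hours


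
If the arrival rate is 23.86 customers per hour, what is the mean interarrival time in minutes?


Mean interarrival time = 60/lambda = 60/23.86 = 2.51 minutes

2.51 minutes


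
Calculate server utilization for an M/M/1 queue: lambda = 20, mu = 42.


rho = lambda/mu = 20/42 = 0.4762

0.4762


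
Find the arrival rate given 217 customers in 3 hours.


lambda = total arrivals / time = 217 / 3 = 72.33 per hour

72.33 per hour


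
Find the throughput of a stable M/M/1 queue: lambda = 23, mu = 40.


For a stable queue (lambda < mu), throughput = lambda = 23 per hour

23 per hour


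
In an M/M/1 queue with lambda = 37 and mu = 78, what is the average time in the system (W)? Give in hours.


W = 1/(mu - lambda) = 1/(78 - 37) = 0.0244 hours

0.0244 hours


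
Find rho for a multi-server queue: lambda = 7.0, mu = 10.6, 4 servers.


rho = lambda / (c * mu) = 7.0 / (4 * 10.6) = 0.1651

0.1651


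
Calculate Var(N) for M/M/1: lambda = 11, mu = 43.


rho = 11/43; Var(N) = rho/(1-rho)^2 = 0.46

0.46


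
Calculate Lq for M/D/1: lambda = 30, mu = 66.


M/D/1: Lq = rho^2 / (2*(1-rho)) where rho = 30/66; Lq = 0.19

0.19


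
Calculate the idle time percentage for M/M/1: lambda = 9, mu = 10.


Idle fraction = (1 - rho) * 100 = (1 - 9/10) * 100 = 10.0%

10.0%


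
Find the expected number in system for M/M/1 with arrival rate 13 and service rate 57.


rho = 13/57; L = rho/(1-rho) = 0.3

0.3


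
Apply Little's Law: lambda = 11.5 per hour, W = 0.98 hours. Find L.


L = lambda * W = 11.5 * 0.98 = 11.27

11.27


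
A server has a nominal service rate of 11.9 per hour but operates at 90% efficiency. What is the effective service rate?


Effective rate = mu * efficiency = 11.9 * 0.9 = 10.71 per hour

10.71 per hour


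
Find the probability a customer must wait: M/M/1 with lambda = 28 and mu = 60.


P(wait) = rho = lambda/mu = 28/60 = 0.4667

0.4667


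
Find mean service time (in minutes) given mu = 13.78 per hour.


Mean service time = 60/mu = 60/13.78 = 4.35 minutes

4.35 minutes


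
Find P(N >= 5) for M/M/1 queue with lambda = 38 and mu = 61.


P(N >= 5) = rho^5 = (38/61)^5 = 0.0938

0.0938


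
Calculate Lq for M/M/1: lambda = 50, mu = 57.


rho = 50/57; Lq = rho^2/(1-rho) = 6.27

6.27


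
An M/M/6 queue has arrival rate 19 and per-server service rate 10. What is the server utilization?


rho = lambda/(c*mu) = 19/(6*10) = 0.3167

0.3167


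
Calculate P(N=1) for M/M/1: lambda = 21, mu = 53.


rho = 21/53; P(n) = (1-rho)*rho^n = (1-21/53)*(21/53)^1 = 0.2392

0.2392


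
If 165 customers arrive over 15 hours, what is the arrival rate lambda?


lambda = total arrivals / time = 165 / 15 = 11.0 per hour

11.0 per hour


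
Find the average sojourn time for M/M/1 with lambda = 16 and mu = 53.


W = 1/(mu - lambda) = 1/(53 - 16) = 0.027 hours

0.027 hours


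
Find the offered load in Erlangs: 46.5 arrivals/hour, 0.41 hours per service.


Offered load a = lambda * E[S] = 46.5 * 0.41 = 19.07 Erlangs

19.07 Erlangs


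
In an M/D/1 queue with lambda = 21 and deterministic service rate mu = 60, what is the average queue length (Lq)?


M/D/1: Lq = rho^2 / (2*(1-rho)) where rho = 21/60; Lq = 0.09

0.09


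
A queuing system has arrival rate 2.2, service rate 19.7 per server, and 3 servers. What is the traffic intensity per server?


rho = lambda / (c * mu) = 2.2 / (3 * 19.7) = 0.0372

0.0372


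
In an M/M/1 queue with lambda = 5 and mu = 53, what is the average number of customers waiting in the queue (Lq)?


rho = 5/53; Lq = rho^2/(1-rho) = 0.01

0.01


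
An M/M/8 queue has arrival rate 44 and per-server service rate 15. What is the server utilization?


rho = lambda/(c*mu) = 44/(8*15) = 0.3667

0.3667


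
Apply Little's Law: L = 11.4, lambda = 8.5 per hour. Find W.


W = L / lambda = 11.4 / 8.5 = 1.3412 hours

1.3412 hours


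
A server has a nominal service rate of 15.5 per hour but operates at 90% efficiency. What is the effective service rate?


Effective rate = mu * efficiency = 15.5 * 0.9 = 13.95 per hour

13.95 per hour


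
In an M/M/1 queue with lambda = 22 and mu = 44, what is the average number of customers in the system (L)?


rho = 22/44; L = rho/(1-rho) = 1.0

1.0


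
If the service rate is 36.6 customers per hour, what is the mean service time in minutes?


Mean service time = 60/mu = 60/36.6 = 1.64 minutes

1.64 minutes


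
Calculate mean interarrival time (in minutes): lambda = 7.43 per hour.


Mean interarrival time = 60/lambda = 60/7.43 = 8.08 minutes

8.08 minutes


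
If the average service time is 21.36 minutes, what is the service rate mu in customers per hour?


mu = 60 / avg_service_time = 60 / 21.36 = 2.81 per hour

2.81 per hour


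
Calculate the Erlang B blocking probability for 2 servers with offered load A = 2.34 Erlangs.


B(N,A) = (A^N/N!) / sum(A^k/k!, k=0..N) with N=2, A=2.34 = 0.4505

0.4505


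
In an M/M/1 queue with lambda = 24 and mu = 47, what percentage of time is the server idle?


Idle fraction = (1 - rho) * 100 = (1 - 24/47) * 100 = 48.9%

48.9%


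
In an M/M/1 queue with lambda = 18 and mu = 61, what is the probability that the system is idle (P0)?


P0 = 1 - rho = 1 - 18/61 = 0.7049

0.7049


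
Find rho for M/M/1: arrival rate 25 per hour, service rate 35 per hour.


rho = lambda/mu = 25/35 = 0.7143

0.7143


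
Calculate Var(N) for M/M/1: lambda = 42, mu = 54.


rho = 42/54; Var(N) = rho/(1-rho)^2 = 15.75

15.75


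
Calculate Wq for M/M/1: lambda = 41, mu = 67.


rho = 41/67; Wq = rho/(mu - lambda) = 0.0235 hours

0.0235 hours


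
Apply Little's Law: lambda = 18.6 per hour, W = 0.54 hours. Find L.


L = lambda * W = 18.6 * 0.54 = 10.04

10.04


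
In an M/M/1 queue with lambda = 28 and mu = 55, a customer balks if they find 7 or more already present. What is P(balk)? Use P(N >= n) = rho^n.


P(N >= 7) = rho^7 = (28/55)^7 = 0.0089

0.0089


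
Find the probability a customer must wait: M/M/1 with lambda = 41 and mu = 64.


P(wait) = rho = lambda/mu = 41/64 = 0.6406

0.6406


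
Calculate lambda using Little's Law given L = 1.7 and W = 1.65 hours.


lambda = L / W = 1.7 / 1.65 = 1.03 per hour

1.03 per hour


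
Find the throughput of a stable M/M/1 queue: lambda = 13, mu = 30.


For a stable queue (lambda < mu), throughput = lambda = 13 per hour

13 per hour


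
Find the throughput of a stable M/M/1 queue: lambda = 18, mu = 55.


For a stable queue (lambda < mu), throughput = lambda = 18 per hour

18 per hour


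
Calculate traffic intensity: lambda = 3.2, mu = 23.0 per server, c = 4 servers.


rho = lambda / (c * mu) = 3.2 / (4 * 23.0) = 0.0348

0.0348


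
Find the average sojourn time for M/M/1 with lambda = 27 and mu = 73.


W = 1/(mu - lambda) = 1/(73 - 27) = 0.0217 hours

0.0217 hours


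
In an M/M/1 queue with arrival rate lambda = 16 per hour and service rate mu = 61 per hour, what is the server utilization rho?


rho = lambda/mu = 16/61 = 0.2623

0.2623


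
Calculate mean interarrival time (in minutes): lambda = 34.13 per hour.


Mean interarrival time = 60/lambda = 60/34.13 = 1.76 minutes

1.76 minutes


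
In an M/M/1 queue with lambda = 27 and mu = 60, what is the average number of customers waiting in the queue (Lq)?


rho = 27/60; Lq = rho^2/(1-rho) = 0.37

0.37


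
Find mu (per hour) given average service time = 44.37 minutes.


mu = 60 / avg_service_time = 60 / 44.37 = 1.35 per hour

1.35 per hour


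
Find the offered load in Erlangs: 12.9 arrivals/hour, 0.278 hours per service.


Offered load a = lambda * E[S] = 12.9 * 0.278 = 3.59 Erlangs

3.59 Erlangs


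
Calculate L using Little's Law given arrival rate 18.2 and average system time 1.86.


L = lambda * W = 18.2 * 1.86 = 33.85

33.85


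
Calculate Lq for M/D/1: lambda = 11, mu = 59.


M/D/1: Lq = rho^2 / (2*(1-rho)) where rho = 11/59; Lq = 0.02

0.02


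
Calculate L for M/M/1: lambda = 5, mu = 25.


rho = 5/25; L = rho/(1-rho) = 0.25

0.25


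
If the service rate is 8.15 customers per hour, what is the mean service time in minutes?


Mean service time = 60/mu = 60/8.15 = 7.36 minutes

7.36 minutes


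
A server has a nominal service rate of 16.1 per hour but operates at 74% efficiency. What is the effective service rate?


Effective rate = mu * efficiency = 16.1 * 0.74 = 11.91 per hour

11.91 per hour


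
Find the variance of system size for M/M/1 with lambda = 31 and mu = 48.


rho = 31/48; Var(N) = rho/(1-rho)^2 = 5.15

5.15


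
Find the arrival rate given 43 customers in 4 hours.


lambda = total arrivals / time = 43 / 4 = 10.75 per hour

10.75 per hour


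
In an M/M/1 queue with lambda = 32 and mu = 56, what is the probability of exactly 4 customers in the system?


rho = 32/56; P(n) = (1-rho)*rho^n = (1-32/56)*(32/56)^4 = 0.0457

0.0457


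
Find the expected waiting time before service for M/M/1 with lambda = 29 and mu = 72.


rho = 29/72; Wq = rho/(mu - lambda) = 0.0094 hours

0.0094 hours


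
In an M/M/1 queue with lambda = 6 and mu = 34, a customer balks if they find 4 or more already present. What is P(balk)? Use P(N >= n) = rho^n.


P(N >= 4) = rho^4 = (6/34)^4 = 0.001

0.001


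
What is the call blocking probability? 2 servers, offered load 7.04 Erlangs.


B(N,A) = (A^N/N!) / sum(A^k/k!, k=0..N) with N=2, A=7.04 = 0.755

0.755


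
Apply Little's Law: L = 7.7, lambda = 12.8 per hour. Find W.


W = L / lambda = 7.7 / 12.8 = 0.6016 hours

0.6016 hours


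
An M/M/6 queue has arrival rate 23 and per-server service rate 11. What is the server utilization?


rho = lambda/(c*mu) = 23/(6*11) = 0.3485

0.3485


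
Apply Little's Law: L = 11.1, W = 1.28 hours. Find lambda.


lambda = L / W = 11.1 / 1.28 = 8.67 per hour

8.67 per hour


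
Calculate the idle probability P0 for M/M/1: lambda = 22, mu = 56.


P0 = 1 - rho = 1 - 22/56 = 0.6071

0.6071


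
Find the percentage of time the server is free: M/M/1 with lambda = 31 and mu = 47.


Idle fraction = (1 - rho) * 100 = (1 - 31/47) * 100 = 34.0%

34.0%


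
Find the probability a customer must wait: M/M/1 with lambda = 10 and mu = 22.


P(wait) = rho = lambda/mu = 10/22 = 0.4545

0.4545


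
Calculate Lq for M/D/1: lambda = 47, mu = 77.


M/D/1: Lq = rho^2 / (2*(1-rho)) where rho = 47/77; Lq = 0.48

0.48


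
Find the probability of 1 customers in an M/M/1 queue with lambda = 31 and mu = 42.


rho = 31/42; P(n) = (1-rho)*rho^n = (1-31/42)*(31/42)^1 = 0.1933

0.1933


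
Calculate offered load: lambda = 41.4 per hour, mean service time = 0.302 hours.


Offered load a = lambda * E[S] = 41.4 * 0.302 = 12.5 Erlangs

12.5 Erlangs


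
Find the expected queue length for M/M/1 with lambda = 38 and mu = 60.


rho = 38/60; Lq = rho^2/(1-rho) = 1.09

1.09


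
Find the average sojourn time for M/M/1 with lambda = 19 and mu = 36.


W = 1/(mu - lambda) = 1/(36 - 19) = 0.0588 hours

0.0588 hours


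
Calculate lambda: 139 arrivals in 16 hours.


lambda = total arrivals / time = 139 / 16 = 8.69 per hour

8.69 per hour


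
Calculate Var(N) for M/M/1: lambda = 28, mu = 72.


rho = 28/72; Var(N) = rho/(1-rho)^2 = 1.04

1.04


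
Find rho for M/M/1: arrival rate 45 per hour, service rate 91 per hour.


rho = lambda/mu = 45/91 = 0.4945

0.4945


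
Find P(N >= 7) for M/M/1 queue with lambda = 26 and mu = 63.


P(N >= 7) = rho^7 = (26/63)^7 = 0.002

0.002


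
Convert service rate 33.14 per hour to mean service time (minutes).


Mean service time = 60/mu = 60/33.14 = 1.81 minutes

1.81 minutes


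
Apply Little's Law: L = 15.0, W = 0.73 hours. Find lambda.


lambda = L / W = 15.0 / 0.73 = 20.55 per hour

20.55 per hour


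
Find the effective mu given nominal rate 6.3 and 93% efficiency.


Effective rate = mu * efficiency = 6.3 * 0.93 = 5.86 per hour

5.86 per hour


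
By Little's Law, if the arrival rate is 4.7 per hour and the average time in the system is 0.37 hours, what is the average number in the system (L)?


L = lambda * W = 4.7 * 0.37 = 1.74

1.74


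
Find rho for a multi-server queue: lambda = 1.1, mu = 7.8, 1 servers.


rho = lambda / (c * mu) = 1.1 / (1 * 7.8) = 0.141

0.141


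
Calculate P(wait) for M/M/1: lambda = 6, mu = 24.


P(wait) = rho = lambda/mu = 6/24 = 0.25

0.25


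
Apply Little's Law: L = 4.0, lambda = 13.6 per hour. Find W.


W = L / lambda = 4.0 / 13.6 = 0.2941 hours

0.2941 hours


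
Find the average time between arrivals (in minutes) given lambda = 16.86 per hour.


Mean interarrival time = 60/lambda = 60/16.86 = 3.56 minutes

3.56 minutes


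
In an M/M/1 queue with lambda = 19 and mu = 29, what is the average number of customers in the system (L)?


rho = 19/29; L = rho/(1-rho) = 1.9

1.9


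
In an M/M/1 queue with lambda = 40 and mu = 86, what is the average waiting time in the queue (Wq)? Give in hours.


rho = 40/86; Wq = rho/(mu - lambda) = 0.0101 hours

0.0101 hours


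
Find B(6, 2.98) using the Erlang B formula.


B(N,A) = (A^N/N!) / sum(A^k/k!, k=0..N) with N=6, A=2.98 = 0.0511

0.0511


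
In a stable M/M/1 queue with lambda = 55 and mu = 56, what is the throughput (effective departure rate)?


For a stable queue (lambda < mu), throughput = lambda = 55 per hour

55 per hour


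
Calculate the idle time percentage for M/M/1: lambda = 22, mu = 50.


Idle fraction = (1 - rho) * 100 = (1 - 22/50) * 100 = 56.0%

56.0%


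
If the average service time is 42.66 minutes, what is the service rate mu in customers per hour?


mu = 60 / avg_service_time = 60 / 42.66 = 1.41 per hour

1.41 per hour


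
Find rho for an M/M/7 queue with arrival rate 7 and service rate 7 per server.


rho = lambda/(c*mu) = 7/(7*7) = 0.1429

0.1429


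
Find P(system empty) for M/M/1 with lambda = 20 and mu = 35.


P0 = 1 - rho = 1 - 20/35 = 0.4286

0.4286


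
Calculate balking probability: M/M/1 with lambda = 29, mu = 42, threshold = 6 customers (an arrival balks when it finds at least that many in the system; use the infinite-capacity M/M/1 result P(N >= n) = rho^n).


P(N >= 6) = rho^6 = (29/42)^6 = 0.1084

0.1084


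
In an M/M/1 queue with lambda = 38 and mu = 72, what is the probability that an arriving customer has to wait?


P(wait) = rho = lambda/mu = 38/72 = 0.5278

0.5278


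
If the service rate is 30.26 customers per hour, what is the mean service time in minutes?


Mean service time = 60/mu = 60/30.26 = 1.98 minutes

1.98 minutes


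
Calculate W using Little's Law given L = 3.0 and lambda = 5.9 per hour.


W = L / lambda = 3.0 / 5.9 = 0.5085 hours

0.5085 hours


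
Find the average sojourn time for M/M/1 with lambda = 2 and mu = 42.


W = 1/(mu - lambda) = 1/(42 - 2) = 0.025 hours

0.025 hours


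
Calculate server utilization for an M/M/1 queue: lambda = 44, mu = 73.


rho = lambda/mu = 44/73 = 0.6027

0.6027


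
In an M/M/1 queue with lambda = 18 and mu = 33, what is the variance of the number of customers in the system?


rho = 18/33; Var(N) = rho/(1-rho)^2 = 2.64

2.64


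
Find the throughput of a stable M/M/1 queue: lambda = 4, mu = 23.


For a stable queue (lambda < mu), throughput = lambda = 4 per hour

4 per hour


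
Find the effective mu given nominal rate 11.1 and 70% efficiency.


Effective rate = mu * efficiency = 11.1 * 0.7 = 7.77 per hour

7.77 per hour


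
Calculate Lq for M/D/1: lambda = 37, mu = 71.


M/D/1: Lq = rho^2 / (2*(1-rho)) where rho = 37/71; Lq = 0.28

0.28


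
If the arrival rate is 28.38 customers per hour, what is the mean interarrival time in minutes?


Mean interarrival time = 60/lambda = 60/28.38 = 2.11 minutes

2.11 minutes


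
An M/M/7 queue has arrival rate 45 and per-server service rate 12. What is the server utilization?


rho = lambda/(c*mu) = 45/(7*12) = 0.5357

0.5357


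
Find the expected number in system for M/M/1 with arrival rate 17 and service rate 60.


rho = 17/60; L = rho/(1-rho) = 0.4

0.4


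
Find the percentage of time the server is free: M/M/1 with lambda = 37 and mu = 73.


Idle fraction = (1 - rho) * 100 = (1 - 37/73) * 100 = 49.3%

49.3%


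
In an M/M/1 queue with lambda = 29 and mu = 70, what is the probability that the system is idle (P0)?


P0 = 1 - rho = 1 - 29/70 = 0.5857

0.5857


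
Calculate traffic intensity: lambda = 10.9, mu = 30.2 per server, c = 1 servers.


rho = lambda / (c * mu) = 10.9 / (1 * 30.2) = 0.3609

0.3609


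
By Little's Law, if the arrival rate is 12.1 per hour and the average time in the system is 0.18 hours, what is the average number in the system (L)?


L = lambda * W = 12.1 * 0.18 = 2.18

2.18


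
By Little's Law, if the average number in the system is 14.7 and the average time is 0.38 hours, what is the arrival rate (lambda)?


lambda = L / W = 14.7 / 0.38 = 38.68 per hour

38.68 per hour


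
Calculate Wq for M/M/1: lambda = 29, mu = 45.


rho = 29/45; Wq = rho/(mu - lambda) = 0.0403 hours

0.0403 hours


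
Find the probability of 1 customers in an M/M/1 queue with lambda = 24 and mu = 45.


rho = 24/45; P(n) = (1-rho)*rho^n = (1-24/45)*(24/45)^1 = 0.2489

0.2489


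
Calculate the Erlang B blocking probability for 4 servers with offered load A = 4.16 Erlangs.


B(N,A) = (A^N/N!) / sum(A^k/k!, k=0..N) with N=4, A=4.16 = 0.3259

0.3259


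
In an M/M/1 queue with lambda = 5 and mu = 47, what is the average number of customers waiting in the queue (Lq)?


rho = 5/47; Lq = rho^2/(1-rho) = 0.01

0.01


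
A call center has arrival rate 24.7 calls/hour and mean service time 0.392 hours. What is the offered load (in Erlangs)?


Offered load a = lambda * E[S] = 24.7 * 0.392 = 9.68 Erlangs

9.68 Erlangs


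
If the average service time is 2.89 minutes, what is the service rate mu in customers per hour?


mu = 60 / avg_service_time = 60 / 2.89 = 20.76 per hour

20.76 per hour


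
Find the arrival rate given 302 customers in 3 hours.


lambda = total arrivals / time = 302 / 3 = 100.67 per hour

100.67 per hour


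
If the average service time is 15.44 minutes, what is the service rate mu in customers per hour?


mu = 60 / avg_service_time = 60 / 15.44 = 3.89 per hour

3.89 per hour


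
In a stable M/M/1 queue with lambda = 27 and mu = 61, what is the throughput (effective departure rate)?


For a stable queue (lambda < mu), throughput = lambda = 27 per hour

27 per hour


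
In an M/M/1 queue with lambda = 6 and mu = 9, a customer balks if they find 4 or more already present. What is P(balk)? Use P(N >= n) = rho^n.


P(N >= 4) = rho^4 = (6/9)^4 = 0.1975

0.1975


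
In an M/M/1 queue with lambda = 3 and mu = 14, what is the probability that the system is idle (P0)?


P0 = 1 - rho = 1 - 3/14 = 0.7857

0.7857


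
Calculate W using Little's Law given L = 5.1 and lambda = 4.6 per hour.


W = L / lambda = 5.1 / 4.6 = 1.1087 hours

1.1087 hours


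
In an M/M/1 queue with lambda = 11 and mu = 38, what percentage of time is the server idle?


Idle fraction = (1 - rho) * 100 = (1 - 11/38) * 100 = 71.1%

71.1%


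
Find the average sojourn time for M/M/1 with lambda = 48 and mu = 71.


W = 1/(mu - lambda) = 1/(71 - 48) = 0.0435 hours

0.0435 hours


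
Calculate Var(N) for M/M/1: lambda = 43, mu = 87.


rho = 43/87; Var(N) = rho/(1-rho)^2 = 1.93

1.93


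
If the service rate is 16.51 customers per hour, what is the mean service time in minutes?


Mean service time = 60/mu = 60/16.51 = 3.63 minutes

3.63 minutes


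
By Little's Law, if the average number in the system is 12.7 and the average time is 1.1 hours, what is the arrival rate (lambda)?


lambda = L / W = 12.7 / 1.1 = 11.55 per hour

11.55 per hour


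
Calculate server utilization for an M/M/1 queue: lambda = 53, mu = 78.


rho = lambda/mu = 53/78 = 0.6795

0.6795


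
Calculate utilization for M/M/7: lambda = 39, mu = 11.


rho = lambda/(c*mu) = 39/(7*11) = 0.5065

0.5065


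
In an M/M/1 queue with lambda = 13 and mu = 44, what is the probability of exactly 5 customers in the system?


rho = 13/44; P(n) = (1-rho)*rho^n = (1-13/44)*(13/44)^5 = 0.0016

0.0016


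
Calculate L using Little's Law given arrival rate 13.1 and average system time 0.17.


L = lambda * W = 13.1 * 0.17 = 2.23

2.23


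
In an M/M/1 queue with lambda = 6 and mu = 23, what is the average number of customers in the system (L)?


rho = 6/23; L = rho/(1-rho) = 0.35

0.35


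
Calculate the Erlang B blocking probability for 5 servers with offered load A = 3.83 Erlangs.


B(N,A) = (A^N/N!) / sum(A^k/k!, k=0..N) with N=5, A=3.83 = 0.1838

0.1838


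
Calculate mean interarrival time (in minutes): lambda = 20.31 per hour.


Mean interarrival time = 60/lambda = 60/20.31 = 2.95 minutes

2.95 minutes


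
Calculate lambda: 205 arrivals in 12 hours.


lambda = total arrivals / time = 205 / 12 = 17.08 per hour

17.08 per hour


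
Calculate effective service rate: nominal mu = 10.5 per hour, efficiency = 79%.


Effective rate = mu * efficiency = 10.5 * 0.79 = 8.3 per hour

8.3 per hour


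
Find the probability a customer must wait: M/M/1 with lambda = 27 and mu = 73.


P(wait) = rho = lambda/mu = 27/73 = 0.3699

0.3699


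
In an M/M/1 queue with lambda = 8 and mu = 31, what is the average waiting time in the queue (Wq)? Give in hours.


rho = 8/31; Wq = rho/(mu - lambda) = 0.0112 hours

0.0112 hours


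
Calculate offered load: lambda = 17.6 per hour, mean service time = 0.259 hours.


Offered load a = lambda * E[S] = 17.6 * 0.259 = 4.56 Erlangs

4.56 Erlangs


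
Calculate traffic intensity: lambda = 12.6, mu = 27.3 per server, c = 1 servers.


rho = lambda / (c * mu) = 12.6 / (1 * 27.3) = 0.4615

0.4615


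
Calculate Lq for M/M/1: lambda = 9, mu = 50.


rho = 9/50; Lq = rho^2/(1-rho) = 0.04

0.04


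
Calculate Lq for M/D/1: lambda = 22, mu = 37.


M/D/1: Lq = rho^2 / (2*(1-rho)) where rho = 22/37; Lq = 0.44

0.44


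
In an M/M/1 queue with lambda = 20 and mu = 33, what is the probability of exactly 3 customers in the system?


rho = 20/33; P(n) = (1-rho)*rho^n = (1-20/33)*(20/33)^3 = 0.0877

0.0877


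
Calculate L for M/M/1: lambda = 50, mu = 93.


rho = 50/93; L = rho/(1-rho) = 1.16

1.16


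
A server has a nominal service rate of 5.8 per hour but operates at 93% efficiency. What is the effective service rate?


Effective rate = mu * efficiency = 5.8 * 0.93 = 5.39 per hour

5.39 per hour


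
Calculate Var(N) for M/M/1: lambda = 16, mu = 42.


rho = 16/42; Var(N) = rho/(1-rho)^2 = 0.99

0.99


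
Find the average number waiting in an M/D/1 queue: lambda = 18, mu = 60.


M/D/1: Lq = rho^2 / (2*(1-rho)) where rho = 18/60; Lq = 0.06

0.06


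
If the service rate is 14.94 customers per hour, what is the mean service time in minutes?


Mean service time = 60/mu = 60/14.94 = 4.02 minutes

4.02 minutes


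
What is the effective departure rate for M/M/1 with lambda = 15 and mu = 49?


For a stable queue (lambda < mu), throughput = lambda = 15 per hour

15 per hour


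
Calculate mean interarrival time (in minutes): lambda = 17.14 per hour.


Mean interarrival time = 60/lambda = 60/17.14 = 3.5 minutes

3.5 minutes


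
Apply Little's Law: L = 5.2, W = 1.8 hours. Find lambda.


lambda = L / W = 5.2 / 1.8 = 2.89 per hour

2.89 per hour


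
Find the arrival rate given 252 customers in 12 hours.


lambda = total arrivals / time = 252 / 12 = 21.0 per hour

21.0 per hour


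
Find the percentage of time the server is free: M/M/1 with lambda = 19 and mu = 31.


Idle fraction = (1 - rho) * 100 = (1 - 19/31) * 100 = 38.7%

38.7%


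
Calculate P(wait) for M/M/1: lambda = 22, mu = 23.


P(wait) = rho = lambda/mu = 22/23 = 0.9565

0.9565


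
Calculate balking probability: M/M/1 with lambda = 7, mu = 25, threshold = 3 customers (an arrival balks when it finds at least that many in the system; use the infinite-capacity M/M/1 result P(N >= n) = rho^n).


P(N >= 3) = rho^3 = (7/25)^3 = 0.022

0.022


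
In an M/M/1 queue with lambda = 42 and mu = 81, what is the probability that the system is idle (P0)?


P0 = 1 - rho = 1 - 42/81 = 0.4815

0.4815


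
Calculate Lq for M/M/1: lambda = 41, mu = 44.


rho = 41/44; Lq = rho^2/(1-rho) = 12.73

12.73


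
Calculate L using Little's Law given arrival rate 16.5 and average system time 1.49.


L = lambda * W = 16.5 * 1.49 = 24.59

24.59


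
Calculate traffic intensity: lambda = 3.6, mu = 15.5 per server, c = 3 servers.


rho = lambda / (c * mu) = 3.6 / (3 * 15.5) = 0.0774

0.0774


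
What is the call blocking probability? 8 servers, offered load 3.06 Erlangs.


B(N,A) = (A^N/N!) / sum(A^k/k!, k=0..N) with N=8, A=3.06 = 0.009

0.009


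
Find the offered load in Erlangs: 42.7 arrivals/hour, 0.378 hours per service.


Offered load a = lambda * E[S] = 42.7 * 0.378 = 16.14 Erlangs

16.14 Erlangs


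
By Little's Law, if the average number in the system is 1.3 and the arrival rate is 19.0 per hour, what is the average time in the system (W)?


W = L / lambda = 1.3 / 19.0 = 0.0684 hours

0.0684 hours


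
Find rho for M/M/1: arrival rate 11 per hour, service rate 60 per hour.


rho = lambda/mu = 11/60 = 0.1833

0.1833


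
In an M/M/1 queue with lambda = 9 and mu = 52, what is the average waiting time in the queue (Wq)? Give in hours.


rho = 9/52; Wq = rho/(mu - lambda) = 0.004 hours

0.004 hours


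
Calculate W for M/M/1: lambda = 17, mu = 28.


W = 1/(mu - lambda) = 1/(28 - 17) = 0.0909 hours

0.0909 hours


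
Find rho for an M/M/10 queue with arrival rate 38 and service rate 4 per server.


rho = lambda/(c*mu) = 38/(10*4) = 0.95

0.95
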